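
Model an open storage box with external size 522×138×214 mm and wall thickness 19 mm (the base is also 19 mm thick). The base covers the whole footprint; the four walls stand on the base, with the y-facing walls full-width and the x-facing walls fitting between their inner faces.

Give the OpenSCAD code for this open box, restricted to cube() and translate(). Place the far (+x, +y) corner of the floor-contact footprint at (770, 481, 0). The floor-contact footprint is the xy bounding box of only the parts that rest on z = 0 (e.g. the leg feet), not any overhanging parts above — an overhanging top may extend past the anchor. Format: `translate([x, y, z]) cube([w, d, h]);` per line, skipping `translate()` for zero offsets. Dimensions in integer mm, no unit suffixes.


translate([248, 343, 0]) cube([522, 138, 19]);
translate([248, 343, 19]) cube([522, 19, 195]);
translate([248, 462, 19]) cube([522, 19, 195]);
translate([248, 362, 19]) cube([19, 100, 195]);
translate([751, 362, 19]) cube([19, 100, 195]);


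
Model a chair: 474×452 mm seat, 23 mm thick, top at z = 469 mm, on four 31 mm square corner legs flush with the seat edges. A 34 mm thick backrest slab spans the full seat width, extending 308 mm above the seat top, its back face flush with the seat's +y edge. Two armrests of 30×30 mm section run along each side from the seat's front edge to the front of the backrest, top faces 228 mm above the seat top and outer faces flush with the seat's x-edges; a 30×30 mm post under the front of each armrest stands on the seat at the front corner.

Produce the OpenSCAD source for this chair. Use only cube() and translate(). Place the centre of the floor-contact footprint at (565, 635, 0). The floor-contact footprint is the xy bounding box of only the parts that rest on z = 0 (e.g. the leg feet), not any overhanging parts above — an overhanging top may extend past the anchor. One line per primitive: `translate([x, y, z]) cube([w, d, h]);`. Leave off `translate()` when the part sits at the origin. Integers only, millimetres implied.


// leg_h = 469 - 23 = 446
// arm post h = 228 - 30 = 198
translate([328, 409, 446]) cube([474, 452, 23]);
translate([328, 409, 0]) cube([31, 31, 446]);
translate([771, 409, 0]) cube([31, 31, 446]);
translate([328, 830, 0]) cube([31, 31, 446]);
translate([771, 830, 0]) cube([31, 31, 446]);
translate([328, 827, 469]) cube([474, 34, 308]);
translate([328, 409, 667]) cube([30, 418, 30]);
translate([772, 409, 667]) cube([30, 418, 30]);
translate([328, 409, 469]) cube([30, 30, 198]);
translate([772, 409, 469]) cube([30, 30, 198]);


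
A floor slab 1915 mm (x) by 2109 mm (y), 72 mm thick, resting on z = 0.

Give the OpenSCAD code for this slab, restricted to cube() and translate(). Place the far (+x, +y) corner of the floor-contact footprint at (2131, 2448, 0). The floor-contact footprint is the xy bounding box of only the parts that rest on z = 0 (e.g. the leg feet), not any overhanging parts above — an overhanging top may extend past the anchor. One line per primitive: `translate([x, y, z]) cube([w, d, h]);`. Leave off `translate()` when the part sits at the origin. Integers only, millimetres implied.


translate([216, 339, 0]) cube([1915, 2109, 72]);


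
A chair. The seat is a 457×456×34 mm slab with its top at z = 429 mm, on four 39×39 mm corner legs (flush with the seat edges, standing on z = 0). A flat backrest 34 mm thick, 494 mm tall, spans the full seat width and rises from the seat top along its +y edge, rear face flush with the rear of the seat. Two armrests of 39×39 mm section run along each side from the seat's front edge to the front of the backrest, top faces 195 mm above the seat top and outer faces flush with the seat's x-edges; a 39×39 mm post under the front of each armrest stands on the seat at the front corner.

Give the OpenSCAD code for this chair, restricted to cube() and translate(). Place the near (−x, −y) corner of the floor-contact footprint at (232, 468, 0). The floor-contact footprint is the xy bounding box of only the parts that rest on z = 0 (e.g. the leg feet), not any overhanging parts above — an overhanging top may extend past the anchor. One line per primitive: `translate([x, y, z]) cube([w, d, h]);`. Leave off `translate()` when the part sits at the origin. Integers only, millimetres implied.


// leg_h = 429 - 34 = 395
// arm post h = 195 - 39 = 156
translate([232, 468, 395]) cube([457, 456, 34]);
translate([232, 468, 0]) cube([39, 39, 395]);
translate([650, 468, 0]) cube([39, 39, 395]);
translate([232, 885, 0]) cube([39, 39, 395]);
translate([650, 885, 0]) cube([39, 39, 395]);
translate([232, 890, 429]) cube([457, 34, 494]);
translate([232, 468, 585]) cube([39, 422, 39]);
translate([650, 468, 585]) cube([39, 422, 39]);
translate([232, 468, 429]) cube([39, 39, 156]);
translate([650, 468, 429]) cube([39, 39, 156]);


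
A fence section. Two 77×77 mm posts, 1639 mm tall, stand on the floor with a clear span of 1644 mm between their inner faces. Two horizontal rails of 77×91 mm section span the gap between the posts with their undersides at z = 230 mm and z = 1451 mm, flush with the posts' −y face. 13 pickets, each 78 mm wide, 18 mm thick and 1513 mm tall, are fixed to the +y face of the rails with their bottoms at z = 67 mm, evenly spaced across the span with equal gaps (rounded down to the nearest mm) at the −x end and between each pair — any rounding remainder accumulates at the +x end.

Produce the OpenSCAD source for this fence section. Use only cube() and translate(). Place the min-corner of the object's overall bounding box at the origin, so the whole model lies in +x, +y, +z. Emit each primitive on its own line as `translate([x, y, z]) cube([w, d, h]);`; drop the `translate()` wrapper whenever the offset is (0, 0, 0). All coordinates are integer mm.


cube([77, 77, 1639]);
translate([1721, 0, 0]) cube([77, 77, 1639]);
translate([77, 0, 230]) cube([1644, 77, 91]);
translate([77, 0, 1451]) cube([1644, 77, 91]);
translate([122, 77, 67]) cube([78, 18, 1513]);
translate([245, 77, 67]) cube([78, 18, 1513]);
translate([368, 77, 67]) cube([78, 18, 1513]);
translate([491, 77, 67]) cube([78, 18, 1513]);
translate([614, 77, 67]) cube([78, 18, 1513]);
translate([737, 77, 67]) cube([78, 18, 1513]);
translate([860, 77, 67]) cube([78, 18, 1513]);
translate([983, 77, 67]) cube([78, 18, 1513]);
translate([1106, 77, 67]) cube([78, 18, 1513]);
translate([1229, 77, 67]) cube([78, 18, 1513]);
translate([1352, 77, 67]) cube([78, 18, 1513]);
translate([1475, 77, 67]) cube([78, 18, 1513]);
translate([1598, 77, 67]) cube([78, 18, 1513]);


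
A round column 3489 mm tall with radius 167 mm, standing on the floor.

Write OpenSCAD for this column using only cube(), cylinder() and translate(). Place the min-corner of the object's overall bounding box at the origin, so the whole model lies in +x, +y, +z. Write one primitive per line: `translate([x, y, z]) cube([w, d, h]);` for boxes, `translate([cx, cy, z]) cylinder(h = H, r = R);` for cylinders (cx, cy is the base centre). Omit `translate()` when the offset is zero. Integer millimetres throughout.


translate([167, 167, 0]) cylinder(h = 3489, r = 167);


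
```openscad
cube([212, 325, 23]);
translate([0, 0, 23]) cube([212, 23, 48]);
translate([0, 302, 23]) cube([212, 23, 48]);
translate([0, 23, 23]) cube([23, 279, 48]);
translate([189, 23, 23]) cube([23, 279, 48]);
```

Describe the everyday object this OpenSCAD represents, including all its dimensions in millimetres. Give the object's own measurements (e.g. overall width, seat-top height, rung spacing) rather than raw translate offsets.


An open-topped rectangular box: outside dimensions 212×325×71 mm, with a uniform wall and base thickness of 23 mm. The base is a full 212×325 slab on the floor; four walls sit on top of the base. The front and back walls (the −y and +y sides) span the full width; the two side walls fit between them.


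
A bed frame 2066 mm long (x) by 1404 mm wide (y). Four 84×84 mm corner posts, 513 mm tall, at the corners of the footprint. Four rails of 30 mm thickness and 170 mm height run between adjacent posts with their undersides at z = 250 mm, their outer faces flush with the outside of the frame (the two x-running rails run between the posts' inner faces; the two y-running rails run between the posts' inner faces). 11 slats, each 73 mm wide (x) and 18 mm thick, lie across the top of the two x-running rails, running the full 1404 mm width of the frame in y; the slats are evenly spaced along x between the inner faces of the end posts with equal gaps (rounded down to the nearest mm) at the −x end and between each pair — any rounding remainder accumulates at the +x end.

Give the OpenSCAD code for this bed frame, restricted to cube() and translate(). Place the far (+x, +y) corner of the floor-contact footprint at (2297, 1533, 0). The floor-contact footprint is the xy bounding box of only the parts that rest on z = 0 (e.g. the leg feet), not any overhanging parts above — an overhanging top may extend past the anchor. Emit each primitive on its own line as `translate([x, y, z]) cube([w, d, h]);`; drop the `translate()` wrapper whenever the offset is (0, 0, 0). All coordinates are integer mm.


translate([231, 129, 0]) cube([84, 84, 513]);
translate([231, 1449, 0]) cube([84, 84, 513]);
translate([2213, 129, 0]) cube([84, 84, 513]);
translate([2213, 1449, 0]) cube([84, 84, 513]);
translate([315, 129, 250]) cube([1898, 30, 170]);
translate([315, 1503, 250]) cube([1898, 30, 170]);
translate([231, 213, 250]) cube([30, 1236, 170]);
translate([2267, 213, 250]) cube([30, 1236, 170]);
translate([406, 129, 420]) cube([73, 1404, 18]);
translate([570, 129, 420]) cube([73, 1404, 18]);
translate([734, 129, 420]) cube([73, 1404, 18]);
translate([898, 129, 420]) cube([73, 1404, 18]);
translate([1062, 129, 420]) cube([73, 1404, 18]);
translate([1226, 129, 420]) cube([73, 1404, 18]);
translate([1390, 129, 420]) cube([73, 1404, 18]);
translate([1554, 129, 420]) cube([73, 1404, 18]);
translate([1718, 129, 420]) cube([73, 1404, 18]);
translate([1882, 129, 420]) cube([73, 1404, 18]);
translate([2046, 129, 420]) cube([73, 1404, 18]);


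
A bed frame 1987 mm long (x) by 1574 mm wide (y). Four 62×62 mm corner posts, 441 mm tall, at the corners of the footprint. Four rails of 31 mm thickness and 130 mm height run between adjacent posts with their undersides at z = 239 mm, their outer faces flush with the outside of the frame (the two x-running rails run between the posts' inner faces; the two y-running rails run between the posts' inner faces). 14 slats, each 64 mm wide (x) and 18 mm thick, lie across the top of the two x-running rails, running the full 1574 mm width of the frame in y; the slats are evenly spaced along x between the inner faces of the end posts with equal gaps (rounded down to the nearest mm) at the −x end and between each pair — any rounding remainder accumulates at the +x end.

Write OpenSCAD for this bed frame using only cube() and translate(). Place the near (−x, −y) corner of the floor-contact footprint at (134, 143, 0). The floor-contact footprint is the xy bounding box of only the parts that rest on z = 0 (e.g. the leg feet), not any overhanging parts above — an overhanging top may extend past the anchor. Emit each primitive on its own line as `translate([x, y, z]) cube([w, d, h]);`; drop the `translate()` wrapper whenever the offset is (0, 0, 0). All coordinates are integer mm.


// slat z = rail_z + rail_h = 239 + 130 = 369
// slat gap = ⌊(1863 − 14·64) / 15⌋ = 64
translate([134, 143, 0]) cube([62, 62, 441]);
translate([134, 1655, 0]) cube([62, 62, 441]);
translate([2059, 143, 0]) cube([62, 62, 441]);
translate([2059, 1655, 0]) cube([62, 62, 441]);
translate([196, 143, 239]) cube([1863, 31, 130]);
translate([196, 1686, 239]) cube([1863, 31, 130]);
translate([134, 205, 239]) cube([31, 1450, 130]);
translate([2090, 205, 239]) cube([31, 1450, 130]);
translate([260, 143, 369]) cube([64, 1574, 18]);
translate([388, 143, 369]) cube([64, 1574, 18]);
translate([516, 143, 369]) cube([64, 1574, 18]);
translate([644, 143, 369]) cube([64, 1574, 18]);
translate([772, 143, 369]) cube([64, 1574, 18]);
translate([900, 143, 369]) cube([64, 1574, 18]);
translate([1028, 143, 369]) cube([64, 1574, 18]);
translate([1156, 143, 369]) cube([64, 1574, 18]);
translate([1284, 143, 369]) cube([64, 1574, 18]);
translate([1412, 143, 369]) cube([64, 1574, 18]);
translate([1540, 143, 369]) cube([64, 1574, 18]);
translate([1668, 143, 369]) cube([64, 1574, 18]);
translate([1796, 143, 369]) cube([64, 1574, 18]);
translate([1924, 143, 369]) cube([64, 1574, 18]);


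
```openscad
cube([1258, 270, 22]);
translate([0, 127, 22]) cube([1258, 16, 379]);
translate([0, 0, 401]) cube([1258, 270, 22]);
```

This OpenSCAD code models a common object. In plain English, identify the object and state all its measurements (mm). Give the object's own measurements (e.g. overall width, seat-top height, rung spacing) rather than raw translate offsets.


An I-beam lying along x, 1258 mm long. Overall section height 423 mm. Two flanges 270 mm wide (y) and 22 mm thick, one on the floor and one at the top; a web 16 mm thick runs between them, centred on the flange width.


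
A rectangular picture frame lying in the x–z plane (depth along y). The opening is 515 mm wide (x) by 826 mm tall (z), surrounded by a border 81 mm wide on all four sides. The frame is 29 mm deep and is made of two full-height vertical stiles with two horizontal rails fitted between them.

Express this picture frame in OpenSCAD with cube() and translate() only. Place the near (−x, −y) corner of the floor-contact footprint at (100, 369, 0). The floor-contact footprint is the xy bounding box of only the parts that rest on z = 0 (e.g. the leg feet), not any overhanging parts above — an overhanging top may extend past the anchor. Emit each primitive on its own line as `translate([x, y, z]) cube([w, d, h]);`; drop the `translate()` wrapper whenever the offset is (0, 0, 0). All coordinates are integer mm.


translate([100, 369, 0]) cube([81, 29, 988]);
translate([696, 369, 0]) cube([81, 29, 988]);
translate([181, 369, 0]) cube([515, 29, 81]);
translate([181, 369, 907]) cube([515, 29, 81]);


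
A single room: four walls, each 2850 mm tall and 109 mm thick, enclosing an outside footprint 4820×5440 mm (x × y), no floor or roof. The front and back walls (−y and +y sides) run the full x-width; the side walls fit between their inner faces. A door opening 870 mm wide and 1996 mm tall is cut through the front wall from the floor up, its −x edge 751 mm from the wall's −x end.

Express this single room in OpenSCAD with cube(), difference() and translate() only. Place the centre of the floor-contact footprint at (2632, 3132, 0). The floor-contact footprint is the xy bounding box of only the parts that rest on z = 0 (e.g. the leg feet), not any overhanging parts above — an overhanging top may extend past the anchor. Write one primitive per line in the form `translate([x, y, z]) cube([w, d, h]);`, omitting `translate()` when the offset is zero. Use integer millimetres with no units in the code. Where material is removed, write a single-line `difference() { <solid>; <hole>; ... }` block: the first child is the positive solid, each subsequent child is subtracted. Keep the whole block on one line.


difference() { translate([222, 412, 0]) cube([4820, 109, 2850]); translate([973, 412, 0]) cube([870, 109, 1996]); }
translate([222, 5743, 0]) cube([4820, 109, 2850]);
translate([222, 521, 0]) cube([109, 5222, 2850]);
translate([4933, 521, 0]) cube([109, 5222, 2850]);


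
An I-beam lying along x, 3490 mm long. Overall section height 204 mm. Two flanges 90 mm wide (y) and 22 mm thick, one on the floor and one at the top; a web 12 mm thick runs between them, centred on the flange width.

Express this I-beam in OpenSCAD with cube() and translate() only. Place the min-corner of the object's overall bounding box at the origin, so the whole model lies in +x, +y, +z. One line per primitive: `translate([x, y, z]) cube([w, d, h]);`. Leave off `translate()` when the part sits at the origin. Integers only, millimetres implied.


cube([3490, 90, 22]);
translate([0, 39, 22]) cube([3490, 12, 160]);
translate([0, 0, 182]) cube([3490, 90, 22]);


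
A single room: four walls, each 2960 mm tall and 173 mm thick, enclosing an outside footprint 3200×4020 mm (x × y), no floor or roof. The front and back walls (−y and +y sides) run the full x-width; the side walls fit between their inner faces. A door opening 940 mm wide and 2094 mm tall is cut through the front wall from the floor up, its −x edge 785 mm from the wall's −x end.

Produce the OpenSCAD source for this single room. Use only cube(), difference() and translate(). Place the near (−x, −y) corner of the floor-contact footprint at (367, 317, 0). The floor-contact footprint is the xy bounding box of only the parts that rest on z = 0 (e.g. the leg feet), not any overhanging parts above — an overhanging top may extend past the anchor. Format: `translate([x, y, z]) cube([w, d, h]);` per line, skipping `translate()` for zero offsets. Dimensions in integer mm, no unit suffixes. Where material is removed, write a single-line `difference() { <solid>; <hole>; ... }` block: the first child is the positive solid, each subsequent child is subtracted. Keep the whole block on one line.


difference() { translate([367, 317, 0]) cube([3200, 173, 2960]); translate([1152, 317, 0]) cube([940, 173, 2094]); }
translate([367, 4164, 0]) cube([3200, 173, 2960]);
translate([367, 490, 0]) cube([173, 3674, 2960]);
translate([3394, 490, 0]) cube([173, 3674, 2960]);


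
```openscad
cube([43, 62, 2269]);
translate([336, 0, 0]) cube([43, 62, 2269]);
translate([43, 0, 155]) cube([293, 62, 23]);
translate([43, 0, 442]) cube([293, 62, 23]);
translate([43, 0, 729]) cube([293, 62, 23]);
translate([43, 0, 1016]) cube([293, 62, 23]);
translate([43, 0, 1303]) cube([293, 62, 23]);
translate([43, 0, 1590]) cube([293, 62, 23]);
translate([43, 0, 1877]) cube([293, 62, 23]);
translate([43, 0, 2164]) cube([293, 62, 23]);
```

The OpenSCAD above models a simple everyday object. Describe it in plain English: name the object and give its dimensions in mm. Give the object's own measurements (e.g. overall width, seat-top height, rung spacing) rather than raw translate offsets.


A straight ladder. Two 43×62 mm vertical rails, 2269 mm tall, stand 379 mm apart (outside-to-outside) with their front faces coplanar on the −y side. 8 rungs, each 62 mm deep and 23 mm tall, span between the inner faces of the rails, front faces flush with the rails. The lowest rung's underside is at z = 155 mm and rungs are spaced 287 mm apart (underside to underside).


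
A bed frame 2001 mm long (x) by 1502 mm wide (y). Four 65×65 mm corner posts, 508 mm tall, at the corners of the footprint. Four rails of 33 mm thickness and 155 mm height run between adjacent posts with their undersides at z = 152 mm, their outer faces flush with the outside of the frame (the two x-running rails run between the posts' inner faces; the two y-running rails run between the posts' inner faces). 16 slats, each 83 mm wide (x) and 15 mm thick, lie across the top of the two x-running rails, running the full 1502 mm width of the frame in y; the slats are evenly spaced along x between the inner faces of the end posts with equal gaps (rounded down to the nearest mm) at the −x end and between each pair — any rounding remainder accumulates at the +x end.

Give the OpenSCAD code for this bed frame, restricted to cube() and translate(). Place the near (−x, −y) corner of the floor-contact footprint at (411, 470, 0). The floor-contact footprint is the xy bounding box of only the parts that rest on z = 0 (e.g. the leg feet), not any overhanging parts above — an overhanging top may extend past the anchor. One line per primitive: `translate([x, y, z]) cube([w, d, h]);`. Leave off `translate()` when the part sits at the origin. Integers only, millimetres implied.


// slat z = rail_z + rail_h = 152 + 155 = 307
// slat gap = ⌊(1871 − 16·83) / 17⌋ = 31
translate([411, 470, 0]) cube([65, 65, 508]);
translate([411, 1907, 0]) cube([65, 65, 508]);
translate([2347, 470, 0]) cube([65, 65, 508]);
translate([2347, 1907, 0]) cube([65, 65, 508]);
translate([476, 470, 152]) cube([1871, 33, 155]);
translate([476, 1939, 152]) cube([1871, 33, 155]);
translate([411, 535, 152]) cube([33, 1372, 155]);
translate([2379, 535, 152]) cube([33, 1372, 155]);
translate([507, 470, 307]) cube([83, 1502, 15]);
translate([621, 470, 307]) cube([83, 1502, 15]);
translate([735, 470, 307]) cube([83, 1502, 15]);
translate([849, 470, 307]) cube([83, 1502, 15]);
translate([963, 470, 307]) cube([83, 1502, 15]);
translate([1077, 470, 307]) cube([83, 1502, 15]);
translate([1191, 470, 307]) cube([83, 1502, 15]);
translate([1305, 470, 307]) cube([83, 1502, 15]);
translate([1419, 470, 307]) cube([83, 1502, 15]);
translate([1533, 470, 307]) cube([83, 1502, 15]);
translate([1647, 470, 307]) cube([83, 1502, 15]);
translate([1761, 470, 307]) cube([83, 1502, 15]);
translate([1875, 470, 307]) cube([83, 1502, 15]);
translate([1989, 470, 307]) cube([83, 1502, 15]);
translate([2103, 470, 307]) cube([83, 1502, 15]);
translate([2217, 470, 307]) cube([83, 1502, 15]);


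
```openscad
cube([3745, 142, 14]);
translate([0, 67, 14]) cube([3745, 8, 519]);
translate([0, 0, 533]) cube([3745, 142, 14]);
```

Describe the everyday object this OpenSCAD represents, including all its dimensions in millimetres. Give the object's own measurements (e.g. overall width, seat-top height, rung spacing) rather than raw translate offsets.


An I-beam lying along x, 3745 mm long. Overall section height 547 mm. Two flanges 142 mm wide (y) and 14 mm thick, one on the floor and one at the top; a web 8 mm thick runs between them, centred on the flange width.


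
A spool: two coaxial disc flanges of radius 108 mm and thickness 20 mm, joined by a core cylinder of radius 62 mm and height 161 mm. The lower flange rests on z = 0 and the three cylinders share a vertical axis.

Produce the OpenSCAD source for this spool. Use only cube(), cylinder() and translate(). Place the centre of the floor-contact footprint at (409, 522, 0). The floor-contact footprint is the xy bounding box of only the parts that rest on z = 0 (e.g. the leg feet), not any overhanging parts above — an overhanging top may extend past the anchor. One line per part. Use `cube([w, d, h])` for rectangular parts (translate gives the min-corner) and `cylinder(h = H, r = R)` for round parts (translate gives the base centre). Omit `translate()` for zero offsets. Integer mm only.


translate([409, 522, 0]) cylinder(h = 20, r = 108);
translate([409, 522, 20]) cylinder(h = 161, r = 62);
translate([409, 522, 181]) cylinder(h = 20, r = 108);


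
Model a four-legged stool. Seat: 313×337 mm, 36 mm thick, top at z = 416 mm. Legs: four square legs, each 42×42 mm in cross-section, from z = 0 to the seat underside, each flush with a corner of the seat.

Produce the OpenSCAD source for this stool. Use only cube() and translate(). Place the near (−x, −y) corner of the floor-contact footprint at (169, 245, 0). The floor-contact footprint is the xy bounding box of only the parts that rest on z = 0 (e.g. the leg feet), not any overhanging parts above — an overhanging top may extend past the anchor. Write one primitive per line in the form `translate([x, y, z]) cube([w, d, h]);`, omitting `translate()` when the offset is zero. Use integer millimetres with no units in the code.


// leg_h = 416 - 36 = 380
translate([169, 245, 380]) cube([313, 337, 36]);
translate([169, 245, 0]) cube([42, 42, 380]);
translate([440, 245, 0]) cube([42, 42, 380]);
translate([169, 540, 0]) cube([42, 42, 380]);
translate([440, 540, 0]) cube([42, 42, 380]);


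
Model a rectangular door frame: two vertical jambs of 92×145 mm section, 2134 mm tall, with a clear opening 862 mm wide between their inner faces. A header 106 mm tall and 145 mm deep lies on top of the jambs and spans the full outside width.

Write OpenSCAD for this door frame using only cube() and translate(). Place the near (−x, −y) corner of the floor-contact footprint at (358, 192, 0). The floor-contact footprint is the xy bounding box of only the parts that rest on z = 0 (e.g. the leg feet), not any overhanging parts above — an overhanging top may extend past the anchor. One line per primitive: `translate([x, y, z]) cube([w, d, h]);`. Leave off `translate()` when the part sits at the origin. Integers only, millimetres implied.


translate([358, 192, 0]) cube([92, 145, 2134]);
translate([1312, 192, 0]) cube([92, 145, 2134]);
translate([358, 192, 2134]) cube([1046, 145, 106]);


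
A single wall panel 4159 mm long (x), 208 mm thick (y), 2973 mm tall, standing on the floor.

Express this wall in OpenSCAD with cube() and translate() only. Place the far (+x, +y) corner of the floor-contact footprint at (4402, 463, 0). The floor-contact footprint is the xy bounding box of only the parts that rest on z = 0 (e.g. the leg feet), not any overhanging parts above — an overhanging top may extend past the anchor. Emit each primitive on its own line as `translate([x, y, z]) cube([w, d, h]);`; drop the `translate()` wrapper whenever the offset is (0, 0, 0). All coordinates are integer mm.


translate([243, 255, 0]) cube([4159, 208, 2973]);


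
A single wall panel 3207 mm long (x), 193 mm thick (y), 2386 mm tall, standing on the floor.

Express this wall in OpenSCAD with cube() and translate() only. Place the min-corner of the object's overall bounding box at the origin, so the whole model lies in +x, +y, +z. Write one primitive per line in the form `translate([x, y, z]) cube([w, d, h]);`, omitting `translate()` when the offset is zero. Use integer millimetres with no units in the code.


cube([3207, 193, 2386]);


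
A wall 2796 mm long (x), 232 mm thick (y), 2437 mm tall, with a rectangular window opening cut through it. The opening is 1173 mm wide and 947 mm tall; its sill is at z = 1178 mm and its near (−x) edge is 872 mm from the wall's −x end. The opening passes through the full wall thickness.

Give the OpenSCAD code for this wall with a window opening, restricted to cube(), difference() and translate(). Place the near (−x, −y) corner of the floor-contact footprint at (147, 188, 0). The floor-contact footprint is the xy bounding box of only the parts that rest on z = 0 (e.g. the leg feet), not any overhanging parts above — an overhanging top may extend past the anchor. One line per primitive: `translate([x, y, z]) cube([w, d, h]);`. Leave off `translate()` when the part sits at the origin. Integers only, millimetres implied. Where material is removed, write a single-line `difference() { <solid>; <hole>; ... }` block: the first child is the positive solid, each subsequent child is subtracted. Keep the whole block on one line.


difference() { translate([147, 188, 0]) cube([2796, 232, 2437]); translate([1019, 188, 1178]) cube([1173, 232, 947]); }


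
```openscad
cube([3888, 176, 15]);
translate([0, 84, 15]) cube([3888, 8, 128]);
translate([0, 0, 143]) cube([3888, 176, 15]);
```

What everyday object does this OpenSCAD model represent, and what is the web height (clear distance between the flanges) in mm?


An I-beam. The web height is 128 mm.

Two wide flanges with a thin centred web — an I-beam. Overall 158 mm minus two 15 mm flanges gives a web of 158 − 2·15 = 128 mm.


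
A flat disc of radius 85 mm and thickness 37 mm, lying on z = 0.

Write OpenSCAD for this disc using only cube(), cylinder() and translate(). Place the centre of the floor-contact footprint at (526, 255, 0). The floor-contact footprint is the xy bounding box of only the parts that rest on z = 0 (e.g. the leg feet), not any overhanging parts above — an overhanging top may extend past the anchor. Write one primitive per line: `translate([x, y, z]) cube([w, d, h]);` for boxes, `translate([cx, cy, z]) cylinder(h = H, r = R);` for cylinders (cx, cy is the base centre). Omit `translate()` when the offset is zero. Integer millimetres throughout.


translate([526, 255, 0]) cylinder(h = 37, r = 85);


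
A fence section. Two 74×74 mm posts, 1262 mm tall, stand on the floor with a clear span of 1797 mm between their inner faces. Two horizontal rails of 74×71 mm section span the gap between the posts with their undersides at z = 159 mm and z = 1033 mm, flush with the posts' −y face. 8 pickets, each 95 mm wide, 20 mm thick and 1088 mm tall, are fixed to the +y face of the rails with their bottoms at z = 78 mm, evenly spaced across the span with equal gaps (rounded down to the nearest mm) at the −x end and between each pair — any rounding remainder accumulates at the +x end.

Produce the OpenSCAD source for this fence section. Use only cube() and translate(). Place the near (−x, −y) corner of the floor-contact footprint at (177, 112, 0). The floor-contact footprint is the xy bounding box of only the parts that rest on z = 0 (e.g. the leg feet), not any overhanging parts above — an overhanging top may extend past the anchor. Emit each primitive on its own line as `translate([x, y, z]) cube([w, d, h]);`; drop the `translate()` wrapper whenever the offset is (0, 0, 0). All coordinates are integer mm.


translate([177, 112, 0]) cube([74, 74, 1262]);
translate([2048, 112, 0]) cube([74, 74, 1262]);
translate([251, 112, 159]) cube([1797, 74, 71]);
translate([251, 112, 1033]) cube([1797, 74, 71]);
translate([366, 186, 78]) cube([95, 20, 1088]);
translate([576, 186, 78]) cube([95, 20, 1088]);
translate([786, 186, 78]) cube([95, 20, 1088]);
translate([996, 186, 78]) cube([95, 20, 1088]);
translate([1206, 186, 78]) cube([95, 20, 1088]);
translate([1416, 186, 78]) cube([95, 20, 1088]);
translate([1626, 186, 78]) cube([95, 20, 1088]);
translate([1836, 186, 78]) cube([95, 20, 1088]);


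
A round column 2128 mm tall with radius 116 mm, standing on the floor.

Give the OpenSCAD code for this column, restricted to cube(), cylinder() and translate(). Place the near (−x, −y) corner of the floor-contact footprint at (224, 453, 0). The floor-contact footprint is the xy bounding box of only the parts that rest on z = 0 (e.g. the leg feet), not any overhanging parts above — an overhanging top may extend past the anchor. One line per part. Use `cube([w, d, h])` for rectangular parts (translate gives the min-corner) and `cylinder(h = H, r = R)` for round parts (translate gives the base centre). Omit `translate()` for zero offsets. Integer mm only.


translate([340, 569, 0]) cylinder(h = 2128, r = 116);


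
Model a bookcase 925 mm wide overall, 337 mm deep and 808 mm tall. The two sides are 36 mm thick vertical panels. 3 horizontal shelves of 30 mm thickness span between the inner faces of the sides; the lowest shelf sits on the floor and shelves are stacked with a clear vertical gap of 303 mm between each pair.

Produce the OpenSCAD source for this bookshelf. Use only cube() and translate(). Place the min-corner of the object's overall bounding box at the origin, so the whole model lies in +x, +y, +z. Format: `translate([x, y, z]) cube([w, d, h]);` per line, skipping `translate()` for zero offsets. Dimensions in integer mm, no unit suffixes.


cube([36, 337, 808]);
translate([889, 0, 0]) cube([36, 337, 808]);
translate([36, 0, 0]) cube([853, 337, 30]);
translate([36, 0, 333]) cube([853, 337, 30]);
translate([36, 0, 666]) cube([853, 337, 30]);


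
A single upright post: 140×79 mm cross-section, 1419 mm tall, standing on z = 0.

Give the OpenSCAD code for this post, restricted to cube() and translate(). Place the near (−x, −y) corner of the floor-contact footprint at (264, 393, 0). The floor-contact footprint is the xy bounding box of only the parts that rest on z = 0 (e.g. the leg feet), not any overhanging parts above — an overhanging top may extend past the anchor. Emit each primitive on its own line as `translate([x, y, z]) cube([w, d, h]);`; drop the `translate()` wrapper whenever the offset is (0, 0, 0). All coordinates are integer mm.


translate([264, 393, 0]) cube([140, 79, 1419]);


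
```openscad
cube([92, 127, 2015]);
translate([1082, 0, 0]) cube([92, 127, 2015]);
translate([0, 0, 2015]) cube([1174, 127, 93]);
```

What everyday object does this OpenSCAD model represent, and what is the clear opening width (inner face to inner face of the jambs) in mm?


A door frame. The clear opening width is 990 mm.

Two 2015 mm tall posts with a header on top — a door frame. The left jamb is 92 mm wide at x = 0; the right jamb starts at x = 1082. The clear opening is 1082 − 92 = 990 mm.


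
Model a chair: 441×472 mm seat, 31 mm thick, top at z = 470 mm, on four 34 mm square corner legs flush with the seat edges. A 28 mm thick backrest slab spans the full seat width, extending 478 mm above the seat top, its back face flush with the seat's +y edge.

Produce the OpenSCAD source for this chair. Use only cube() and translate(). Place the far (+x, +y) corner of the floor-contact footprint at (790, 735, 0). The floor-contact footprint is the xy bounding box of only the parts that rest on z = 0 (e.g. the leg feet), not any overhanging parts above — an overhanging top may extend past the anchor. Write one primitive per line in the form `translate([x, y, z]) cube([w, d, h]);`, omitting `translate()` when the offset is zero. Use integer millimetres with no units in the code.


translate([349, 263, 439]) cube([441, 472, 31]);
translate([349, 263, 0]) cube([34, 34, 439]);
translate([756, 263, 0]) cube([34, 34, 439]);
translate([349, 701, 0]) cube([34, 34, 439]);
translate([756, 701, 0]) cube([34, 34, 439]);
translate([349, 707, 470]) cube([441, 28, 478]);


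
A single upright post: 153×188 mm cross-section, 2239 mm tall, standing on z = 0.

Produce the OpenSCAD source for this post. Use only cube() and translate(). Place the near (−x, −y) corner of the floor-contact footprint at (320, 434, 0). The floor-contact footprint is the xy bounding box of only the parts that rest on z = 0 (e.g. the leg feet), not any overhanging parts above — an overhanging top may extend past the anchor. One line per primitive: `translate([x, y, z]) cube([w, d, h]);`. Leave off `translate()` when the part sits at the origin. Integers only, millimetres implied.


translate([320, 434, 0]) cube([153, 188, 2239]);


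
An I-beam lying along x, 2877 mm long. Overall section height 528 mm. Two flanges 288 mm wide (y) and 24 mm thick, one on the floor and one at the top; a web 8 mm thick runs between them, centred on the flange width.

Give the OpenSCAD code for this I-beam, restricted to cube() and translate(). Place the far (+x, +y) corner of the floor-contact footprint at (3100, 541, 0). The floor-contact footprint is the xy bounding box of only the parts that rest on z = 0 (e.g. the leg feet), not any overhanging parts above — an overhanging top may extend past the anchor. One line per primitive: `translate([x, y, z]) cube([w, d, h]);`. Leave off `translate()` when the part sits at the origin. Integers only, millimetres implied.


translate([223, 253, 0]) cube([2877, 288, 24]);
translate([223, 393, 24]) cube([2877, 8, 480]);
translate([223, 253, 504]) cube([2877, 288, 24]);


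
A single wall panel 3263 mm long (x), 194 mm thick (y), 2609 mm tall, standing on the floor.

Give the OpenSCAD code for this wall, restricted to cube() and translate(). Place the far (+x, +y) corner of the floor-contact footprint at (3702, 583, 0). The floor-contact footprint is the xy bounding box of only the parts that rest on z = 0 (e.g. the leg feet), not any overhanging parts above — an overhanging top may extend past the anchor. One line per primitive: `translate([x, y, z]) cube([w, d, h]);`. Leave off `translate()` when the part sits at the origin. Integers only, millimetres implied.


translate([439, 389, 0]) cube([3263, 194, 2609]);


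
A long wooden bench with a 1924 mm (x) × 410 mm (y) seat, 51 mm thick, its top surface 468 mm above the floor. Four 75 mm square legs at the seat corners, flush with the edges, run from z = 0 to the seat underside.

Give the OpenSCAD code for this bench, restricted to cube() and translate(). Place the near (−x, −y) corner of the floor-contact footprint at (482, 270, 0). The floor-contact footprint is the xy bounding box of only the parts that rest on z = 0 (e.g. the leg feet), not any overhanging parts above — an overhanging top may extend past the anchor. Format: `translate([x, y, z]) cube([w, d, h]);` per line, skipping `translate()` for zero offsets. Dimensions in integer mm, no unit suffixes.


translate([482, 270, 417]) cube([1924, 410, 51]);
translate([482, 270, 0]) cube([75, 75, 417]);
translate([482, 605, 0]) cube([75, 75, 417]);
translate([2331, 270, 0]) cube([75, 75, 417]);
translate([2331, 605, 0]) cube([75, 75, 417]);


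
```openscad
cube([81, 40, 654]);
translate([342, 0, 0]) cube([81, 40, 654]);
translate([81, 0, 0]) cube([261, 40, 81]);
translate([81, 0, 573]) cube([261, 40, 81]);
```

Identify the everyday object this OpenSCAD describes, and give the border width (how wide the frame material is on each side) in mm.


A picture frame. The border width is 81 mm.

Four thin pieces enclosing a rectangular opening — a picture frame. The two full-height stiles are 654 mm tall; the top rail sits at z = 573 and is 81 mm tall, so the border above the opening is 654 − 573 = 81 mm, matching the stile x-width.


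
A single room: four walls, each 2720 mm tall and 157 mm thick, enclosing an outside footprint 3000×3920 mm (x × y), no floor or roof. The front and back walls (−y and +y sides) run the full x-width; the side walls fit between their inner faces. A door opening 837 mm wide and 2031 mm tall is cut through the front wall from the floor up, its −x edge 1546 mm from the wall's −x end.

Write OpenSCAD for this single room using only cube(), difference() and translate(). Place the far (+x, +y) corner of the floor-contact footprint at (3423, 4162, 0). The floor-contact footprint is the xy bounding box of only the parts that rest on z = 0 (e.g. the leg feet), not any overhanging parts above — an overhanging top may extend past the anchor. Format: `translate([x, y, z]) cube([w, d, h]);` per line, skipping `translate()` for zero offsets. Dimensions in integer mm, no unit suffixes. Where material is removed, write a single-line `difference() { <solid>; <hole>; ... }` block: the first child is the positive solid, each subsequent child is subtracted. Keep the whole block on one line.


difference() { translate([423, 242, 0]) cube([3000, 157, 2720]); translate([1969, 242, 0]) cube([837, 157, 2031]); }
translate([423, 4005, 0]) cube([3000, 157, 2720]);
translate([423, 399, 0]) cube([157, 3606, 2720]);
translate([3266, 399, 0]) cube([157, 3606, 2720]);


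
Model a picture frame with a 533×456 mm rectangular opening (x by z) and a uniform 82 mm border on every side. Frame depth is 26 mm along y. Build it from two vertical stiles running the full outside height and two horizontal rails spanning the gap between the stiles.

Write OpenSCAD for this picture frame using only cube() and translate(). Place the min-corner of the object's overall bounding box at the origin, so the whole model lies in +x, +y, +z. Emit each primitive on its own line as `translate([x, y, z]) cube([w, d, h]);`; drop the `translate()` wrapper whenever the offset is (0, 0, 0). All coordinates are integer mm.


cube([82, 26, 620]);
translate([615, 0, 0]) cube([82, 26, 620]);
translate([82, 0, 0]) cube([533, 26, 82]);
translate([82, 0, 538]) cube([533, 26, 82]);


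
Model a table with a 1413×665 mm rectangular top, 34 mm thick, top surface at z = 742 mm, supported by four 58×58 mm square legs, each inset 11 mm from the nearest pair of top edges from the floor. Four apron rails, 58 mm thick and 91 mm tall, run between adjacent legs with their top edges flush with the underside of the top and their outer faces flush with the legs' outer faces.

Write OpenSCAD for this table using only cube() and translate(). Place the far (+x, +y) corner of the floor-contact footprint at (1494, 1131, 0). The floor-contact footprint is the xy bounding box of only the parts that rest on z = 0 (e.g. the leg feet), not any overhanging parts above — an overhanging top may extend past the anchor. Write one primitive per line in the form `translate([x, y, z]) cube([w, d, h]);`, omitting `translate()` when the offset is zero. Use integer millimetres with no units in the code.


// leg_h = 742 - 34 = 708
// apron z = 708 - 91 = 617
translate([92, 477, 708]) cube([1413, 665, 34]);
translate([103, 488, 0]) cube([58, 58, 708]);
translate([1436, 488, 0]) cube([58, 58, 708]);
translate([103, 1073, 0]) cube([58, 58, 708]);
translate([1436, 1073, 0]) cube([58, 58, 708]);
translate([161, 488, 617]) cube([1275, 58, 91]);
translate([161, 1073, 617]) cube([1275, 58, 91]);
translate([103, 546, 617]) cube([58, 527, 91]);
translate([1436, 546, 617]) cube([58, 527, 91]);
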